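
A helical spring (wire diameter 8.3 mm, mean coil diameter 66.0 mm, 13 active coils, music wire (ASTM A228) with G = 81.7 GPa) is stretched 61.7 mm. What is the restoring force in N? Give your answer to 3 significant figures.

k = Gd⁴/(8D³N_a) = (81.7×10³)(8.3⁴)/(8·66.0³·13) = 12.968 N/mm
F = k·δ = 12.968 × 61.7 = 800.12 N

800 N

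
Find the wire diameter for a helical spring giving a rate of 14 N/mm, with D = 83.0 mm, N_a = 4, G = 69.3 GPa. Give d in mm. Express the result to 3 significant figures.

d = (8D³N_a·k / G)^(1/4) = (8·83.0³·4·14 / (69.3×10³))^0.25
  = (3696.4)^0.25 = 7.7973 mm

7.80 mm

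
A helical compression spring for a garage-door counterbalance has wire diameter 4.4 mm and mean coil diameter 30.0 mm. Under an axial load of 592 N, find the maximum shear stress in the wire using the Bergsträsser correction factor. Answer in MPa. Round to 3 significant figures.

640 MPa

Spring index C = D/d = 30.0/4.4 = 6.8182
K_B = (4C+2)/(4C−3) = 29.273/24.273 = 1.2060
τ₀ = 8FD/(πd³) = 8·592·30.0/(π·4.4³) = 142080/267.61 = 530.92 MPa
τ_max = K·τ₀ = 1.2060 × 530.92 = 640.28 MPa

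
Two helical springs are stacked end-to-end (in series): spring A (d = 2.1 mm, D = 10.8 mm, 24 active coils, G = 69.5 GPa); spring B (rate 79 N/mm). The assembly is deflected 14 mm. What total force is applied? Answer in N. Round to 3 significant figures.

k_A = Gd⁴/(8D³N_a) = (69.5×10³)(2.1⁴)/(8·10.8³·24) = 5.5884 N/mm
Series: 1/k_eq = 1/5.5884 + 1/79 = 0.1916; k_eq = 5.2192 N/mm
F = k_eq·δ = 5.2192·14 = 73.069 N

73.1 N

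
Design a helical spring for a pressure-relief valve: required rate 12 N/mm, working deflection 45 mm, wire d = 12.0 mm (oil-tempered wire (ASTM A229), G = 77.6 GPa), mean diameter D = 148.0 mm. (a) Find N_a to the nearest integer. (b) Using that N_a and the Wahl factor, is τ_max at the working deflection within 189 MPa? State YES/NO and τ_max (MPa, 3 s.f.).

N_a = Gd⁴/(8D³k) = (77.6×10³)(12.0⁴)/(8·148.0³·12) = 5.17 → N_a = 5
Actual rate k = Gd⁴/(8D³·5) = 12.409 N/mm
Working load F = kδ = 12.409·45 = 558.41 N
C = 148.0/12.0 = 12.3333; K_W = (4C−1)/(4C−4)+0.615/C = 1.1160
τ_max = K_W·8FD/(πd³) = 1.1160·121.79 = 135.92 MPa
τ_max ≤ 189 MPa → acceptable

(a) 5 coils; (b) YES, τ_max = 136 MPa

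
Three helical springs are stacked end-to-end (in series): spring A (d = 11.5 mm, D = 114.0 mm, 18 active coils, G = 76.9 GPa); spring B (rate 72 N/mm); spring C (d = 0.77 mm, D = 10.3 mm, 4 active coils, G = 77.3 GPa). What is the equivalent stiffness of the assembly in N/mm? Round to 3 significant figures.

k_A = Gd⁴/(8D³N_a) = (76.9×10³)(11.5⁴)/(8·114.0³·18) = 6.3044 N/mm
k_C = Gd⁴/(8D³N_a) = (77.3×10³)(0.77⁴)/(8·10.3³·4) = 0.77711 N/mm
Series: 1/k_eq = 1/6.3044 + 1/72 + 1/0.77711 = 1.4593; k_eq = 0.68524 N/mm

0.685 N/mm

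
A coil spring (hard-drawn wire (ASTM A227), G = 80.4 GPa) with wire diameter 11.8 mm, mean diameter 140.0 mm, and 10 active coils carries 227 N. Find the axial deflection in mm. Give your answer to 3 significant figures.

32.0 mm

k = Gd⁴/(8D³N_a) = (80.4×10³)(11.8⁴)/(8·140.0³·10) = 7.1008 N/mm
δ = F/k = 227 / 7.1008 = 31.968 mm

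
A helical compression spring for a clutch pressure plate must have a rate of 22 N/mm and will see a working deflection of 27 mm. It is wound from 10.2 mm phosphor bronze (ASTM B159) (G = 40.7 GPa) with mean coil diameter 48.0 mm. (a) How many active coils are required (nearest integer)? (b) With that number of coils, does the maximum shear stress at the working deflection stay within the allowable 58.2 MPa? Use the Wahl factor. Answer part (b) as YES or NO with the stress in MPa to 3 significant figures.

N_a = Gd⁴/(8D³k) = (40.7×10³)(10.2⁴)/(8·48.0³·22) = 22.63 → N_a = 23
Actual rate k = Gd⁴/(8D³·23) = 21.65 N/mm
Working load F = kδ = 21.65·27 = 584.54 N
C = 48.0/10.2 = 4.7059; K_W = (4C−1)/(4C−4)+0.615/C = 1.3331
τ_max = K_W·8FD/(πd³) = 1.3331·67.328 = 89.753 MPa
τ_max > 58.2 MPa → exceeds allowable

(a) 23 coils; (b) NO, τ_max = 89.8 MPa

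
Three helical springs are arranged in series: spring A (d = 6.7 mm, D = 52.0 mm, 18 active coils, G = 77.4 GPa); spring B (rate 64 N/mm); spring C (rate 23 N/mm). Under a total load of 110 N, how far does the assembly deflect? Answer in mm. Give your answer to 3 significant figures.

20.8 mm

k_A = Gd⁴/(8D³N_a) = (77.4×10³)(6.7⁴)/(8·52.0³·18) = 7.7031 N/mm
Series: 1/k_eq = 1/7.7031 + 1/64 + 1/23 = 0.18892; k_eq = 5.2932 N/mm
δ = F/k_eq = 110/5.2932 = 20.781 mm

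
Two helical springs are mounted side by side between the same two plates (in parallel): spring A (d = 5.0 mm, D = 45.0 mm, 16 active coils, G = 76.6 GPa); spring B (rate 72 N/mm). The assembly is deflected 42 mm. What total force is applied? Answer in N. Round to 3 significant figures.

k_A = Gd⁴/(8D³N_a) = (76.6×10³)(5.0⁴)/(8·45.0³·16) = 4.1045 N/mm
Parallel: k_eq = 4.1045 + 72 = 76.105 N/mm
F = k_eq·δ = 76.105·42 = 3196.4 N

3200 N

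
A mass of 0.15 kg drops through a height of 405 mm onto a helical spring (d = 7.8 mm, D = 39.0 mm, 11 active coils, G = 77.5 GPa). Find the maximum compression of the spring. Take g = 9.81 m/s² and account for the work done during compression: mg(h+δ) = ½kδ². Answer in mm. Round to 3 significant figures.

k = Gd⁴/(8D³N_a) = (77.5×10³)(7.8⁴)/(8·39.0³·11) = 54.955 N/mm
W = mg = 0.15 × 9.81 = 1.4715 N
½kδ² − Wδ − Wh = 0 → δ = (W + √(W² + 2kWh))/k
δ = (1.4715 + √(2.1653 + 65501.1))/54.955 = (1.4715 + 255.94)/54.955 = 4.684 mm

4.68 mm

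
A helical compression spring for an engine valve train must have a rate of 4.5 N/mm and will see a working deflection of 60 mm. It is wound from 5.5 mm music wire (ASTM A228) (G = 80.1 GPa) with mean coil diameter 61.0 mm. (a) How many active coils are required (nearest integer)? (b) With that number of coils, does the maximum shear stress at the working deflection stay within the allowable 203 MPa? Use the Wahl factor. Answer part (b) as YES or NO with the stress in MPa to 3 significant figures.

(a) 9 coils; (b) NO, τ_max = 284 MPa

N_a = Gd⁴/(8D³k) = (80.1×10³)(5.5⁴)/(8·61.0³·4.5) = 8.97 → N_a = 9
Actual rate k = Gd⁴/(8D³·9) = 4.485 N/mm
Working load F = kδ = 4.485·60 = 269.1 N
C = 61.0/5.5 = 11.0909; K_W = (4C−1)/(4C−4)+0.615/C = 1.1298
τ_max = K_W·8FD/(πd³) = 1.1298·251.24 = 283.85 MPa
τ_max > 203 MPa → exceeds allowable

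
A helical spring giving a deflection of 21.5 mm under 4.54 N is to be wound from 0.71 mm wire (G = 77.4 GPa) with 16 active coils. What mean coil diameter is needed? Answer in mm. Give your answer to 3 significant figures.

Required rate k = F/δ = 4.54/21.5 = 0.21116 N/mm
D = (Gd⁴/(8N_a·k))^(1/3) = (77.4×10³·0.71⁴/(8·16·0.21116))^(1/3)
  = (727.691)^(1/3) = 8.9946 mm

8.99 mm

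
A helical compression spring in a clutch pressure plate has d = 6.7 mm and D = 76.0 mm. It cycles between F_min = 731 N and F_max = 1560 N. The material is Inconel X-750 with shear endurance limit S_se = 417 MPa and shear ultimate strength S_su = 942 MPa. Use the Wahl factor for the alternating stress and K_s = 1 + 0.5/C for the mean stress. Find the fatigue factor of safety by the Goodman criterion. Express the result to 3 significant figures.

0.650

C = D/d = 76.0/6.7 = 11.3433; K_W = (4C−1)/(4C−4)+0.615/C = 1.1267; K_s = 1+0.5/C = 1.0441
F_a = (F_max−F_min)/2 = 414.5 N; F_m = (F_max+F_min)/2 = 1145.5 N
τ_a = K_W·8F_aD/(πd³) = 1.1267 × 266.72 = 300.52 MPa
τ_m = K_s·8F_mD/(πd³) = 1.0441 × 737.1 = 769.59 MPa
Goodman: 1/n_f = τ_a/S_se + τ_m/S_su = 300.52/417 + 769.59/942 = 0.72067 + 0.81697 = 1.5376
n_f = 1/1.5376 = 0.6503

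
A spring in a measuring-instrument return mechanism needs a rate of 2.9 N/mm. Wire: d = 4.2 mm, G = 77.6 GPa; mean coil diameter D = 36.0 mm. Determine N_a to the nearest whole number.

N_a = Gd⁴/(8D³k) = (77.6×10³ × 4.2⁴)/(8 × 36.0³ × 2.9)
    = 2.41468e+07 / 1.08242e+06 = 22.31 → 22 coils

22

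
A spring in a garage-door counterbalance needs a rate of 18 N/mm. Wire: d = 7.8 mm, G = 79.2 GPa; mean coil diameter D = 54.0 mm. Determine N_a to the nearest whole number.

13

N_a = Gd⁴/(8D³k) = (79.2×10³ × 7.8⁴)/(8 × 54.0³ × 18)
    = 2.93159e+08 / 2.26748e+07 = 12.93 → 13 coils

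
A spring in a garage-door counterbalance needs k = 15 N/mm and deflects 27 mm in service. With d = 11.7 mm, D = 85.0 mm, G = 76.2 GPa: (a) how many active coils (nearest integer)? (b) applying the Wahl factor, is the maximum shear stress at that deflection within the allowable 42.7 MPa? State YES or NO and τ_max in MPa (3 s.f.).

(a) 19 coils; (b) NO, τ_max = 67.2 MPa

N_a = Gd⁴/(8D³k) = (76.2×10³)(11.7⁴)/(8·85.0³·15) = 19.38 → N_a = 19
Actual rate k = Gd⁴/(8D³·19) = 15.297 N/mm
Working load F = kδ = 15.297·27 = 413.01 N
C = 85.0/11.7 = 7.2650; K_W = (4C−1)/(4C−4)+0.615/C = 1.2044
τ_max = K_W·8FD/(πd³) = 1.2044·55.817 = 67.224 MPa
τ_max > 42.7 MPa → exceeds allowable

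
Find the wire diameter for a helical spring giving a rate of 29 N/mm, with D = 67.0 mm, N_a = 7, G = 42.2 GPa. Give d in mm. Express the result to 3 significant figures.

d = (8D³N_a·k / G)^(1/4) = (8·67.0³·7·29 / (42.2×10³))^0.25
  = (11574)^0.25 = 10.3723 mm

10.4 mm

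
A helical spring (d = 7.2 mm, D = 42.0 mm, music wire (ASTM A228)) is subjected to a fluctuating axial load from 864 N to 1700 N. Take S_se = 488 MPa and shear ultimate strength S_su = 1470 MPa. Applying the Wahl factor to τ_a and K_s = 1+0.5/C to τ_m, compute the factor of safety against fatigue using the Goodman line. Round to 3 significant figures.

1.72

C = D/d = 42.0/7.2 = 5.8333; K_W = (4C−1)/(4C−4)+0.615/C = 1.2606; K_s = 1+0.5/C = 1.0857
F_a = (F_max−F_min)/2 = 418 N; F_m = (F_max+F_min)/2 = 1282 N
τ_a = K_W·8F_aD/(πd³) = 1.2606 × 119.78 = 150.99 MPa
τ_m = K_s·8F_mD/(πd³) = 1.0857 × 367.35 = 398.84 MPa
Goodman: 1/n_f = τ_a/S_se + τ_m/S_su = 150.99/488 + 398.84/1470 = 0.30940 + 0.27132 = 0.58072
n_f = 1/0.58072 = 1.722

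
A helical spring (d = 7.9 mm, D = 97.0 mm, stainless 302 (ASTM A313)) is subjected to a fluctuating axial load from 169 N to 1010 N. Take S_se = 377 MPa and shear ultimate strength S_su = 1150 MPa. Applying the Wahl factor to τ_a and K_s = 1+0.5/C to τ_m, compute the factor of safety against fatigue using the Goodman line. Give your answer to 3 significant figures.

1.12

C = D/d = 97.0/7.9 = 12.2785; K_W = (4C−1)/(4C−4)+0.615/C = 1.1166; K_s = 1+0.5/C = 1.0407
F_a = (F_max−F_min)/2 = 420.5 N; F_m = (F_max+F_min)/2 = 589.5 N
τ_a = K_W·8F_aD/(πd³) = 1.1166 × 210.67 = 235.23 MPa
τ_m = K_s·8F_mD/(πd³) = 1.0407 × 295.33 = 307.36 MPa
Goodman: 1/n_f = τ_a/S_se + τ_m/S_su = 235.23/377 + 307.36/1150 = 0.62395 + 0.26727 = 0.89122
n_f = 1/0.89122 = 1.122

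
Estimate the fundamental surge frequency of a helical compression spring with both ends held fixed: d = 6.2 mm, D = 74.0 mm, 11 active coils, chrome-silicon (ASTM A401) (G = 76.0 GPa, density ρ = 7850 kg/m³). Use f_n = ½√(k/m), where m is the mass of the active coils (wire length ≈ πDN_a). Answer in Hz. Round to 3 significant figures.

k = Gd⁴/(8D³N_a) = (76.0×10³)(6.2⁴)/(8·74.0³·11) = 3.1492 N/mm = 3149.2 N/m
Wire length L = πDN_a = π·74.0·11 = 2557.3 mm
m = ρ·(πd²/4)·L = 7850 × 30.191×10⁻⁶ m² × 2.5573 m = 0.60606 kg
f_n = ½√(k/m) = 0.5·√(3149.2/0.60606) = 0.5·√(5196.2) = 36.042 Hz

36.0 Hz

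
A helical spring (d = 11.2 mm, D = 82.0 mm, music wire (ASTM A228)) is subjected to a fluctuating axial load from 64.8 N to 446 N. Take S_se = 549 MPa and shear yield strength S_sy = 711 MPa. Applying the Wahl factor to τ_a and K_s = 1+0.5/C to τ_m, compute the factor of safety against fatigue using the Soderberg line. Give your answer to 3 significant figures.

C = D/d = 82.0/11.2 = 7.3214; K_W = (4C−1)/(4C−4)+0.615/C = 1.2026; K_s = 1+0.5/C = 1.0683
F_a = (F_max−F_min)/2 = 190.6 N; F_m = (F_max+F_min)/2 = 255.4 N
τ_a = K_W·8F_aD/(πd³) = 1.2026 × 28.328 = 34.069 MPa
τ_m = K_s·8F_mD/(πd³) = 1.0683 × 37.96 = 40.552 MPa
Soderberg: 1/n_f = τ_a/S_se + τ_m/S_sy = 34.069/549 + 40.552/711 = 0.06206 + 0.05703 = 0.11909
n_f = 1/0.11909 = 8.397

8.40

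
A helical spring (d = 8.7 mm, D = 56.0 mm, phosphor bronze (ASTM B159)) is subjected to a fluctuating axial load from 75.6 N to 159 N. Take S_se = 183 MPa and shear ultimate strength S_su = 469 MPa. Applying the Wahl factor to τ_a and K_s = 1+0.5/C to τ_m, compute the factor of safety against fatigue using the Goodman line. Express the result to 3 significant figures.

C = D/d = 56.0/8.7 = 6.4368; K_W = (4C−1)/(4C−4)+0.615/C = 1.2335; K_s = 1+0.5/C = 1.0777
F_a = (F_max−F_min)/2 = 41.7 N; F_m = (F_max+F_min)/2 = 117.3 N
τ_a = K_W·8F_aD/(πd³) = 1.2335 × 9.0304 = 11.139 MPa
τ_m = K_s·8F_mD/(πd³) = 1.0777 × 25.402 = 27.375 MPa
Goodman: 1/n_f = τ_a/S_se + τ_m/S_su = 11.139/183 + 27.375/469 = 0.06087 + 0.05837 = 0.11924
n_f = 1/0.11924 = 8.387

8.39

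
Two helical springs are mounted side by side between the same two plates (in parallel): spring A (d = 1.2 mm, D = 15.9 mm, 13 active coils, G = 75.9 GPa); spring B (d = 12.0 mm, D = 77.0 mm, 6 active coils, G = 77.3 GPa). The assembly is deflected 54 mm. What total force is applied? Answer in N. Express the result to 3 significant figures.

k_A = Gd⁴/(8D³N_a) = (75.9×10³)(1.2⁴)/(8·15.9³·13) = 0.37648 N/mm
k_B = Gd⁴/(8D³N_a) = (77.3×10³)(12.0⁴)/(8·77.0³·6) = 73.146 N/mm
Parallel: k_eq = 0.37648 + 73.146 = 73.523 N/mm
F = k_eq·δ = 73.523·54 = 3970.2 N

3970 N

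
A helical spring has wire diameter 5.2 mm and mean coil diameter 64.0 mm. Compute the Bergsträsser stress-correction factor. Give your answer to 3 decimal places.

1.108

C = D/d = 64.0/5.2 = 12.3077
K_B = (4C+2)/(4C−3) = 51.231/46.231 = 1.1082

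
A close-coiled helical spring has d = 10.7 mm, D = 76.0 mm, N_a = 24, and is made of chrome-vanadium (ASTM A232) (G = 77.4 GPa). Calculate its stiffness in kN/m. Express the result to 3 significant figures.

12.0 kN/m

k = Gd⁴/(8D³N_a) = (77.4×10³ × 10.7⁴) / (8 × 76.0³ × 24)
  = 1.01456e+09 / 8.42834e+07 = 12.037 N/mm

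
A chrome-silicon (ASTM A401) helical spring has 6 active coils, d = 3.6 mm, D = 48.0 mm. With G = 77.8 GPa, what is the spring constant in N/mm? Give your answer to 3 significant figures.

k = Gd⁴/(8D³N_a) = (77.8×10³ × 3.6⁴) / (8 × 48.0³ × 6)
  = 1.30674e+07 / 5.30842e+06 = 2.4616 N/mm

2.46 N/mm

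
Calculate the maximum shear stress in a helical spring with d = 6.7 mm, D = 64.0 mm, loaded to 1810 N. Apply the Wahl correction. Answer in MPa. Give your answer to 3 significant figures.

1130 MPa

Spring index C = D/d = 64.0/6.7 = 9.5522
K_W = (4C−1)/(4C−4) + 0.615/C = 37.209/34.209 + 0.0644 = 1.1521
τ₀ = 8FD/(πd³) = 8·1810·64.0/(π·6.7³) = 926720/944.87 = 980.79 MPa
τ_max = K·τ₀ = 1.1521 × 980.79 = 1129.9 MPa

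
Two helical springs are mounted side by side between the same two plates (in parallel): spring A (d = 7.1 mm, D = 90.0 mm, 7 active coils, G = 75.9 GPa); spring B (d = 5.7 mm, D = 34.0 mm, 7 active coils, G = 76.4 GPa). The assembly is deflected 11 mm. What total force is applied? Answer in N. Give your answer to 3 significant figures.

k_A = Gd⁴/(8D³N_a) = (75.9×10³)(7.1⁴)/(8·90.0³·7) = 4.7245 N/mm
k_B = Gd⁴/(8D³N_a) = (76.4×10³)(5.7⁴)/(8·34.0³·7) = 36.641 N/mm
Parallel: k_eq = 4.7245 + 36.641 = 41.366 N/mm
F = k_eq·δ = 41.366·11 = 455.02 N

455 N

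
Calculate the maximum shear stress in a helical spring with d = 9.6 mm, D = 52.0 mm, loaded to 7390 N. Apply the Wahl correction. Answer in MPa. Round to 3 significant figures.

1420 MPa

Spring index C = D/d = 52.0/9.6 = 5.4167
K_W = (4C−1)/(4C−4) + 0.615/C = 20.667/17.667 + 0.1135 = 1.2833
τ₀ = 8FD/(πd³) = 8·7390·52.0/(π·9.6³) = 3.07424e+06/2779.5 = 1106 MPa
τ_max = K·τ₀ = 1.2833 × 1106 = 1419.4 MPa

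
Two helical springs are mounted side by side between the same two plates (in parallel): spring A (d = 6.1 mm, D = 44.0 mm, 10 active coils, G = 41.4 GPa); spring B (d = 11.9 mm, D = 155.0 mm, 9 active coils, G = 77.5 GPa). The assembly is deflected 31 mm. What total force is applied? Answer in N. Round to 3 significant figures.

440 N

k_A = Gd⁴/(8D³N_a) = (41.4×10³)(6.1⁴)/(8·44.0³·10) = 8.4115 N/mm
k_B = Gd⁴/(8D³N_a) = (77.5×10³)(11.9⁴)/(8·155.0³·9) = 5.7964 N/mm
Parallel: k_eq = 8.4115 + 5.7964 = 14.208 N/mm
F = k_eq·δ = 14.208·31 = 440.45 N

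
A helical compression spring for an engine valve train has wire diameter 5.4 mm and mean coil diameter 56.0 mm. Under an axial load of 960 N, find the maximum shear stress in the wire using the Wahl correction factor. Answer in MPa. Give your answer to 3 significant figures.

991 MPa

Spring index C = D/d = 56.0/5.4 = 10.3704
K_W = (4C−1)/(4C−4) + 0.615/C = 40.481/37.481 + 0.0593 = 1.1393
τ₀ = 8FD/(πd³) = 8·960·56.0/(π·5.4³) = 430080/494.69 = 869.4 MPa
τ_max = K·τ₀ = 1.1393 × 869.4 = 990.54 MPa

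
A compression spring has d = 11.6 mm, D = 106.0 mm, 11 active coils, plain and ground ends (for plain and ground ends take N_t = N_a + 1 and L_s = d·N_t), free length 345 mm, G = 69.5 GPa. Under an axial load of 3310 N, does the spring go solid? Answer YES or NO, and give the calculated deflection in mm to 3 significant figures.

k = Gd⁴/(8D³N_a) = (69.5×10³)(11.6⁴)/(8·106.0³·11) = 12.007 N/mm
N_t = 12; L_s = 11.6·12 = 139.2 mm; δ_solid = L₀ − L_s = 345 − 139.2 = 205.8 mm
δ = F/k = 3310/12.007 = 275.68 mm
δ ≥ δ_solid → spring goes solid

YES, δ = 276 mm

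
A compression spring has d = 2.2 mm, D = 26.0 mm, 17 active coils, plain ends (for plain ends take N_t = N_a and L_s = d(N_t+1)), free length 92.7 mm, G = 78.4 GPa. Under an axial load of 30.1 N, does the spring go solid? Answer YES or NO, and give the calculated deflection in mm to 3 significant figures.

NO, δ = 39.2 mm

k = Gd⁴/(8D³N_a) = (78.4×10³)(2.2⁴)/(8·26.0³·17) = 0.76833 N/mm
N_t = 17; L_s = 2.2·18 = 39.6 mm; δ_solid = L₀ − L_s = 92.7 − 39.6 = 53.1 mm
δ = F/k = 30.1/0.76833 = 39.176 mm
δ < δ_solid → spring does not go solid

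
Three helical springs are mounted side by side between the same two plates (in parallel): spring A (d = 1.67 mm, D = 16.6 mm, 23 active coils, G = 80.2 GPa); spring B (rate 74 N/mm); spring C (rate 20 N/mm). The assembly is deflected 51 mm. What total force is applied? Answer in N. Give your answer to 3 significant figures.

k_A = Gd⁴/(8D³N_a) = (80.2×10³)(1.67⁴)/(8·16.6³·23) = 0.74114 N/mm
Parallel: k_eq = 0.74114 + 74 + 20 = 94.741 N/mm
F = k_eq·δ = 94.741·51 = 4831.8 N

4830 N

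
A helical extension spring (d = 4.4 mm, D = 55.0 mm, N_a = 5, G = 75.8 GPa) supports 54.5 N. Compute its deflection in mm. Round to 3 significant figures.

k = Gd⁴/(8D³N_a) = (75.8×10³)(4.4⁴)/(8·55.0³·5) = 4.2691 N/mm
δ = F/k = 54.5 / 4.2691 = 12.766 mm

12.8 mm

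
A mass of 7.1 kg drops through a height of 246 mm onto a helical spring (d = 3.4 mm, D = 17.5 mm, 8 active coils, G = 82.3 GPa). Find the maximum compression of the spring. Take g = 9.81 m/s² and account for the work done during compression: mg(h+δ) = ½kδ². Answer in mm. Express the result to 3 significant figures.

k = Gd⁴/(8D³N_a) = (82.3×10³)(3.4⁴)/(8·17.5³·8) = 32.064 N/mm
W = mg = 7.1 × 9.81 = 69.651 N
½kδ² − Wδ − Wh = 0 → δ = (W + √(W² + 2kWh))/k
δ = (69.651 + √(4851.3 + 1.09879e+06))/32.064 = (69.651 + 1050.5)/32.064 = 34.936 mm

34.9 mm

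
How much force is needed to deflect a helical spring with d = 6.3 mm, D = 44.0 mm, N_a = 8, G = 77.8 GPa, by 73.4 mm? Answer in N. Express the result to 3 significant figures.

k = Gd⁴/(8D³N_a) = (77.8×10³)(6.3⁴)/(8·44.0³·8) = 22.48 N/mm
F = k·δ = 22.48 × 73.4 = 1650.1 N

1650 N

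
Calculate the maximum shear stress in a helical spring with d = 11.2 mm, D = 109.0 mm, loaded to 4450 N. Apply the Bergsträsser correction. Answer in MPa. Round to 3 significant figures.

1000 MPa

Spring index C = D/d = 109.0/11.2 = 9.7321
K_B = (4C+2)/(4C−3) = 40.929/35.929 = 1.1392
τ₀ = 8FD/(πd³) = 8·4450·109.0/(π·11.2³) = 3.8804e+06/4413.7 = 879.17 MPa
τ_max = K·τ₀ = 1.1392 × 879.17 = 1001.5 MPa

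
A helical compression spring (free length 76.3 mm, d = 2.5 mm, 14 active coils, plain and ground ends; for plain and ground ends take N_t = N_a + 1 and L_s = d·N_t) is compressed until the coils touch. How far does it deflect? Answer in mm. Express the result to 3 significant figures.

38.8 mm

N_t = 15; L_s = 2.5·15 = 37.5 mm
δ_solid = L₀ − L_s = 76.3 − 37.5 = 38.8 mm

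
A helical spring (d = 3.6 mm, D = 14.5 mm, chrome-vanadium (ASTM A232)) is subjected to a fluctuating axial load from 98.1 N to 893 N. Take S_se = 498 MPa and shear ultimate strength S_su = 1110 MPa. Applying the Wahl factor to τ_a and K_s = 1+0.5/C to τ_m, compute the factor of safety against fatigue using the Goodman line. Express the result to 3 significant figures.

0.780

C = D/d = 14.5/3.6 = 4.0278; K_W = (4C−1)/(4C−4)+0.615/C = 1.4004; K_s = 1+0.5/C = 1.1241
F_a = (F_max−F_min)/2 = 397.45 N; F_m = (F_max+F_min)/2 = 495.55 N
τ_a = K_W·8F_aD/(πd³) = 1.4004 × 314.55 = 440.49 MPa
τ_m = K_s·8F_mD/(πd³) = 1.1241 × 392.18 = 440.87 MPa
Goodman: 1/n_f = τ_a/S_se + τ_m/S_su = 440.49/498 + 440.87/1110 = 0.88451 + 0.39718 = 1.2817
n_f = 1/1.2817 = 0.7802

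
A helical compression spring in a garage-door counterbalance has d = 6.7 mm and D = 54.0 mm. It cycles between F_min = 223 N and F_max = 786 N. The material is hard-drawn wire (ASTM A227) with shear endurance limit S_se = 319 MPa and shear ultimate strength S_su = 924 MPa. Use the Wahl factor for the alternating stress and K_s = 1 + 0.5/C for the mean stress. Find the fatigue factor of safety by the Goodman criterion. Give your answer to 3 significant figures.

C = D/d = 54.0/6.7 = 8.0597; K_W = (4C−1)/(4C−4)+0.615/C = 1.1825; K_s = 1+0.5/C = 1.0620
F_a = (F_max−F_min)/2 = 281.5 N; F_m = (F_max+F_min)/2 = 504.5 N
τ_a = K_W·8F_aD/(πd³) = 1.1825 × 128.7 = 152.2 MPa
τ_m = K_s·8F_mD/(πd³) = 1.0620 × 230.66 = 244.97 MPa
Goodman: 1/n_f = τ_a/S_se + τ_m/S_su = 152.2/319 + 244.97/924 = 0.47710 + 0.26512 = 0.74222
n_f = 1/0.74222 = 1.347

1.35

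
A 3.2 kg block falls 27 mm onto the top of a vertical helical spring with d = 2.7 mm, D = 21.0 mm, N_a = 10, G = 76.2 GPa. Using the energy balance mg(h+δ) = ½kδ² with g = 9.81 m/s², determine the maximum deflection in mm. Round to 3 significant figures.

k = Gd⁴/(8D³N_a) = (76.2×10³)(2.7⁴)/(8·21.0³·10) = 5.4659 N/mm
W = mg = 3.2 × 9.81 = 31.392 N
½kδ² − Wδ − Wh = 0 → δ = (W + √(W² + 2kWh))/k
δ = (31.392 + √(985.46 + 9265.63))/5.4659 = (31.392 + 101.25)/5.4659 = 24.267 mm

24.3 mm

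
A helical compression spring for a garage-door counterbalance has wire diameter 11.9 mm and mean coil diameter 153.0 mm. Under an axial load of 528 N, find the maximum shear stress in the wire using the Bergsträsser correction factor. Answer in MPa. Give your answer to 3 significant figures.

135 MPa

Spring index C = D/d = 153.0/11.9 = 12.8571
K_B = (4C+2)/(4C−3) = 53.429/48.429 = 1.1032
τ₀ = 8FD/(πd³) = 8·528·153.0/(π·11.9³) = 646272/5294.1 = 122.07 MPa
τ_max = K·τ₀ = 1.1032 × 122.07 = 134.68 MPa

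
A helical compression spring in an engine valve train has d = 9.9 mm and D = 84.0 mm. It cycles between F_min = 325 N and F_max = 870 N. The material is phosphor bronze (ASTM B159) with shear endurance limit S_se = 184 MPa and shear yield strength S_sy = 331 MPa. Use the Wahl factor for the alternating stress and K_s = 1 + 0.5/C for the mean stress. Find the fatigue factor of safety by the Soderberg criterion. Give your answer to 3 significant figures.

1.24

C = D/d = 84.0/9.9 = 8.4848; K_W = (4C−1)/(4C−4)+0.615/C = 1.1727; K_s = 1+0.5/C = 1.0589
F_a = (F_max−F_min)/2 = 272.5 N; F_m = (F_max+F_min)/2 = 597.5 N
τ_a = K_W·8F_aD/(πd³) = 1.1727 × 60.073 = 70.447 MPa
τ_m = K_s·8F_mD/(πd³) = 1.0589 × 131.72 = 139.48 MPa
Soderberg: 1/n_f = τ_a/S_se + τ_m/S_sy = 70.447/184 + 139.48/331 = 0.38286 + 0.42140 = 0.80426
n_f = 1/0.80426 = 1.243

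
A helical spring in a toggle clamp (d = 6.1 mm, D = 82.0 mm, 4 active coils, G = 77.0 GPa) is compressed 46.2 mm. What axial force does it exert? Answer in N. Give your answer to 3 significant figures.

279 N

k = Gd⁴/(8D³N_a) = (77.0×10³)(6.1⁴)/(8·82.0³·4) = 6.0425 N/mm
F = k·δ = 6.0425 × 46.2 = 279.16 N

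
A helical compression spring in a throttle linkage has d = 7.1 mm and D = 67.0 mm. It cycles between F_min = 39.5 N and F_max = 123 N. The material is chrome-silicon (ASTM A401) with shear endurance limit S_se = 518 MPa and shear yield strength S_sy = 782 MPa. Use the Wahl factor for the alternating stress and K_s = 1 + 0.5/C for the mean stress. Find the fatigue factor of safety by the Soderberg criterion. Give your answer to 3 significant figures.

10.4

C = D/d = 67.0/7.1 = 9.4366; K_W = (4C−1)/(4C−4)+0.615/C = 1.1541; K_s = 1+0.5/C = 1.0530
F_a = (F_max−F_min)/2 = 41.75 N; F_m = (F_max+F_min)/2 = 81.25 N
τ_a = K_W·8F_aD/(πd³) = 1.1541 × 19.902 = 22.968 MPa
τ_m = K_s·8F_mD/(πd³) = 1.0530 × 38.731 = 40.784 MPa
Soderberg: 1/n_f = τ_a/S_se + τ_m/S_sy = 22.968/518 + 40.784/782 = 0.04434 + 0.05215 = 0.096493
n_f = 1/0.096493 = 10.36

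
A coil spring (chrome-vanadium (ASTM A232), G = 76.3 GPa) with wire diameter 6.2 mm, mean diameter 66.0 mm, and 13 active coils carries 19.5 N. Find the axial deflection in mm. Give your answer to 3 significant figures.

5.17 mm

k = Gd⁴/(8D³N_a) = (76.3×10³)(6.2⁴)/(8·66.0³·13) = 3.7707 N/mm
δ = F/k = 19.5 / 3.7707 = 5.1714 mm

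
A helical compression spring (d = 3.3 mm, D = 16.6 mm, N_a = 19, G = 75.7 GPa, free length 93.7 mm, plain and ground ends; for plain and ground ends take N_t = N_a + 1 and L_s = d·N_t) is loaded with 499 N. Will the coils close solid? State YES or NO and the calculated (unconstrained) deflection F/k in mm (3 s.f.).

YES, δ = 38.6 mm

k = Gd⁴/(8D³N_a) = (75.7×10³)(3.3⁴)/(8·16.6³·19) = 12.912 N/mm
N_t = 20; L_s = 3.3·20 = 66 mm; δ_solid = L₀ − L_s = 93.7 − 66 = 27.7 mm
δ = F/k = 499/12.912 = 38.647 mm
δ ≥ δ_solid → spring goes solid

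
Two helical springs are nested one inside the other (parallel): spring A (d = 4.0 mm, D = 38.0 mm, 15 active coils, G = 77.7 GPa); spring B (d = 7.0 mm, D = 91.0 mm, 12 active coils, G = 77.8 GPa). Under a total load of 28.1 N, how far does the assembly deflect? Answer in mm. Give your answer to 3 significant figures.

5.02 mm

k_A = Gd⁴/(8D³N_a) = (77.7×10³)(4.0⁴)/(8·38.0³·15) = 3.0208 N/mm
k_B = Gd⁴/(8D³N_a) = (77.8×10³)(7.0⁴)/(8·91.0³·12) = 2.5821 N/mm
Parallel: k_eq = 3.0208 + 2.5821 = 5.603 N/mm
δ = F/k_eq = 28.1/5.603 = 5.0152 mm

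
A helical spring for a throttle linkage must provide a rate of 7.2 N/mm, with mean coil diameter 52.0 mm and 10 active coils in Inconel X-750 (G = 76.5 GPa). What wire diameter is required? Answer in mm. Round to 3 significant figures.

d = (8D³N_a·k / G)^(1/4) = (8·52.0³·10·7.2 / (76.5×10³))^0.25
  = (1058.7)^0.25 = 5.7042 mm

5.70 mm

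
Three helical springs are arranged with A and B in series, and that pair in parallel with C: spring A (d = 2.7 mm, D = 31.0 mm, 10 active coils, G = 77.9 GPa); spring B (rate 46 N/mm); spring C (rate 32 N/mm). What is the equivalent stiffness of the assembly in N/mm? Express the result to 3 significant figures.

33.7 N/mm

k_A = Gd⁴/(8D³N_a) = (77.9×10³)(2.7⁴)/(8·31.0³·10) = 1.7371 N/mm
Springs A,B series: k_AB = 1/(1/1.7371+1/46) = 1.6739 N/mm; parallel with C: k_eq = 1.6739+32 = 33.674 N/mm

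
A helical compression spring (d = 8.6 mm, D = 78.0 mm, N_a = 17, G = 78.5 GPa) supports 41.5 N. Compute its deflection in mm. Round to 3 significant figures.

6.24 mm

k = Gd⁴/(8D³N_a) = (78.5×10³)(8.6⁴)/(8·78.0³·17) = 6.6534 N/mm
δ = F/k = 41.5 / 6.6534 = 6.2375 mm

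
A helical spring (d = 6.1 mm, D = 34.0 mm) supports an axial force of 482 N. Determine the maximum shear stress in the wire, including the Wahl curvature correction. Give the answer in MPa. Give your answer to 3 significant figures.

234 MPa

Spring index C = D/d = 34.0/6.1 = 5.5738
K_W = (4C−1)/(4C−4) + 0.615/C = 21.295/18.295 + 0.1103 = 1.2743
τ₀ = 8FD/(πd³) = 8·482·34.0/(π·6.1³) = 131104/713.08 = 183.86 MPa
τ_max = K·τ₀ = 1.2743 × 183.86 = 234.29 MPa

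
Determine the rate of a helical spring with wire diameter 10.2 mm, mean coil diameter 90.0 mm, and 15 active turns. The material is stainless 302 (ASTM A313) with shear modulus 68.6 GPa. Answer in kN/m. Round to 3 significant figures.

k = Gd⁴/(8D³N_a) = (68.6×10³ × 10.2⁴) / (8 × 90.0³ × 15)
  = 7.42548e+08 / 8.748e+07 = 8.4882 N/mm

8.49 kN/m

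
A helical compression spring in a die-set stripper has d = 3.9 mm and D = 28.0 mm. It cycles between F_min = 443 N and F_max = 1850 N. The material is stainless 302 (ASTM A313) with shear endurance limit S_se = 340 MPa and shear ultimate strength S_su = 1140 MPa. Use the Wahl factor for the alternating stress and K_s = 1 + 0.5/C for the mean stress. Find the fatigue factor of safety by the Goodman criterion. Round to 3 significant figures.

C = D/d = 28.0/3.9 = 7.1795; K_W = (4C−1)/(4C−4)+0.615/C = 1.2070; K_s = 1+0.5/C = 1.0696
F_a = (F_max−F_min)/2 = 703.5 N; F_m = (F_max+F_min)/2 = 1146.5 N
τ_a = K_W·8F_aD/(πd³) = 1.2070 × 845.61 = 1020.7 MPa
τ_m = K_s·8F_mD/(πd³) = 1.0696 × 1378.1 = 1474.1 MPa
Goodman: 1/n_f = τ_a/S_se + τ_m/S_su = 1020.7/340 + 1474.1/1140 = 3.00198 + 1.29304 = 4.295
n_f = 1/4.295 = 0.2328

0.233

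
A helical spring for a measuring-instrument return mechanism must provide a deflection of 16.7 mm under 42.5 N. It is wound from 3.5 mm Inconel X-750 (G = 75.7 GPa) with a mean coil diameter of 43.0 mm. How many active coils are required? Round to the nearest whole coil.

7

Required rate k = F/δ = 42.5/16.7 = 2.5449 N/mm
N_a = Gd⁴/(8D³k) = (75.7×10³ × 3.5⁴)/(8 × 43.0³ × 2.5449)
    = 1.13597e+07 / 1.61871e+06 = 7.018 → 7 coils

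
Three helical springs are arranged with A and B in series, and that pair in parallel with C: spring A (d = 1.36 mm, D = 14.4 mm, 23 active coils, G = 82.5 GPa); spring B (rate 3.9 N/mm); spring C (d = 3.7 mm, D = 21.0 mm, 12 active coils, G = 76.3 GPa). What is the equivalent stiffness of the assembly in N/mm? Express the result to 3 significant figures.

k_A = Gd⁴/(8D³N_a) = (82.5×10³)(1.36⁴)/(8·14.4³·23) = 0.51369 N/mm
k_C = Gd⁴/(8D³N_a) = (76.3×10³)(3.7⁴)/(8·21.0³·12) = 16.084 N/mm
Springs A,B series: k_AB = 1/(1/0.51369+1/3.9) = 0.45391 N/mm; parallel with C: k_eq = 0.45391+16.084 = 16.538 N/mm

16.5 N/mm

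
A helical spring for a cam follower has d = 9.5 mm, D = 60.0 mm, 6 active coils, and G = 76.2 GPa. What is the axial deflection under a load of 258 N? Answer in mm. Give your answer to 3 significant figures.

k = Gd⁴/(8D³N_a) = (76.2×10³)(9.5⁴)/(8·60.0³·6) = 59.862 N/mm
δ = F/k = 258 / 59.862 = 4.3099 mm

4.31 mm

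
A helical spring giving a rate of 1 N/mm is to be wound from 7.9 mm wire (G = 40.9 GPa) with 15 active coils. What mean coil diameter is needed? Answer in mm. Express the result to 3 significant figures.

D = (Gd⁴/(8N_a·k))^(1/3) = (40.9×10³·7.9⁴/(8·15·1))^(1/3)
  = (1.32755e+06)^(1/3) = 109.9048 mm

110 mm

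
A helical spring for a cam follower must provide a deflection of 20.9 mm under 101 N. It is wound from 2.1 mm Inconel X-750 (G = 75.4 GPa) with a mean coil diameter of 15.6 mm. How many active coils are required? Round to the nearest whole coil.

10

Required rate k = F/δ = 101/20.9 = 4.8325 N/mm
N_a = Gd⁴/(8D³k) = (75.4×10³ × 2.1⁴)/(8 × 15.6³ × 4.8325)
    = 1.46639e+06 / 146771 = 9.991 → 10 coils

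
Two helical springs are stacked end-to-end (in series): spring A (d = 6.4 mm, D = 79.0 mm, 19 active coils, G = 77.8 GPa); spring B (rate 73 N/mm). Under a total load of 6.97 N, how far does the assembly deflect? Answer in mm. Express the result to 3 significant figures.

4.10 mm

k_A = Gd⁴/(8D³N_a) = (77.8×10³)(6.4⁴)/(8·79.0³·19) = 1.7417 N/mm
Series: 1/k_eq = 1/1.7417 + 1/73 = 0.58785; k_eq = 1.7011 N/mm
δ = F/k_eq = 6.97/1.7011 = 4.0973 mm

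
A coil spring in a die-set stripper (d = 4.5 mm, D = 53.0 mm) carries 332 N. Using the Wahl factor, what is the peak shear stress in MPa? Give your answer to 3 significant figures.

Spring index C = D/d = 53.0/4.5 = 11.7778
K_W = (4C−1)/(4C−4) + 0.615/C = 46.111/43.111 + 0.0522 = 1.1218
τ₀ = 8FD/(πd³) = 8·332·53.0/(π·4.5³) = 140768/286.28 = 491.72 MPa
τ_max = K·τ₀ = 1.1218 × 491.72 = 551.61 MPa

552 MPa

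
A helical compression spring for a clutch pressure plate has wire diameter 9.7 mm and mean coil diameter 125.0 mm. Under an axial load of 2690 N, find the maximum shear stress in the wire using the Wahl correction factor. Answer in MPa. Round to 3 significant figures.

Spring index C = D/d = 125.0/9.7 = 12.8866
K_W = (4C−1)/(4C−4) + 0.615/C = 50.546/47.546 + 0.0477 = 1.1108
τ₀ = 8FD/(πd³) = 8·2690·125.0/(π·9.7³) = 2.69e+06/2867.2 = 938.18 MPa
τ_max = K·τ₀ = 1.1108 × 938.18 = 1042.2 MPa

1040 MPa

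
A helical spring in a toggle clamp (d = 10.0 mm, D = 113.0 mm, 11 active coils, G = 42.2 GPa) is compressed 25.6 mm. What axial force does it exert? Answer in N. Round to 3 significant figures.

k = Gd⁴/(8D³N_a) = (42.2×10³)(10.0⁴)/(8·113.0³·11) = 3.3235 N/mm
F = k·δ = 3.3235 × 25.6 = 85.081 N

85.1 N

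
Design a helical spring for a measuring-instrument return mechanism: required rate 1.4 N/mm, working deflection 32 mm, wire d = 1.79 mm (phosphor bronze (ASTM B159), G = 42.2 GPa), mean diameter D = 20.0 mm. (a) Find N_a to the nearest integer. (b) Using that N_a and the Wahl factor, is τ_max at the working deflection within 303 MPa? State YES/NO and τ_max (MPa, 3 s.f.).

N_a = Gd⁴/(8D³k) = (42.2×10³)(1.79⁴)/(8·20.0³·1.4) = 4.835 → N_a = 5
Actual rate k = Gd⁴/(8D³·5) = 1.3539 N/mm
Working load F = kδ = 1.3539·32 = 43.324 N
C = 20.0/1.79 = 11.1732; K_W = (4C−1)/(4C−4)+0.615/C = 1.1288
τ_max = K_W·8FD/(πd³) = 1.1288·384.71 = 434.25 MPa
τ_max > 303 MPa → exceeds allowable

(a) 5 coils; (b) NO, τ_max = 434 MPa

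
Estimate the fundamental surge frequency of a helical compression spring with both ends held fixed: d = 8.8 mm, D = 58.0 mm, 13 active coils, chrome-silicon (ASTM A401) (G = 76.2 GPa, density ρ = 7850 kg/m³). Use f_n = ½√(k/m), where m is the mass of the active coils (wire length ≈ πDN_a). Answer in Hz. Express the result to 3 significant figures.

k = Gd⁴/(8D³N_a) = (76.2×10³)(8.8⁴)/(8·58.0³·13) = 22.52 N/mm = 22520 N/m
Wire length L = πDN_a = π·58.0·13 = 2368.8 mm
m = ρ·(πd²/4)·L = 7850 × 60.821×10⁻⁶ m² × 2.3688 m = 1.131 kg
f_n = ½√(k/m) = 0.5·√(22520/1.131) = 0.5·√(19912) = 70.556 Hz

70.6 Hz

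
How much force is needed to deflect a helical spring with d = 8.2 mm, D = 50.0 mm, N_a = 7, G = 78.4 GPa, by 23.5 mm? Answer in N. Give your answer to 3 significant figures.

k = Gd⁴/(8D³N_a) = (78.4×10³)(8.2⁴)/(8·50.0³·7) = 50.638 N/mm
F = k·δ = 50.638 × 23.5 = 1190 N

1190 N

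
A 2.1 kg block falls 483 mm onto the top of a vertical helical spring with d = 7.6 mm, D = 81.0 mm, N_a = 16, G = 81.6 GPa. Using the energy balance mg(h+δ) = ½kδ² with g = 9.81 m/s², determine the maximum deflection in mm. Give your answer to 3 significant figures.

k = Gd⁴/(8D³N_a) = (81.6×10³)(7.6⁴)/(8·81.0³·16) = 4.002 N/mm
W = mg = 2.1 × 9.81 = 20.601 N
½kδ² − Wδ − Wh = 0 → δ = (W + √(W² + 2kWh))/k
δ = (20.601 + √(424.4 + 79642.5))/4.002 = (20.601 + 282.96)/4.002 = 75.852 mm

75.9 mm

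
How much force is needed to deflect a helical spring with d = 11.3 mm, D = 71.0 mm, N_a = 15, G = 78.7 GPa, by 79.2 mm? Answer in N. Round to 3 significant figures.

2370 N

k = Gd⁴/(8D³N_a) = (78.7×10³)(11.3⁴)/(8·71.0³·15) = 29.877 N/mm
F = k·δ = 29.877 × 79.2 = 2366.2 N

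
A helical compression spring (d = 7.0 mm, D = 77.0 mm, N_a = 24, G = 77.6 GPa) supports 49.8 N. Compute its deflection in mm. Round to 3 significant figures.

23.4 mm

k = Gd⁴/(8D³N_a) = (77.6×10³)(7.0⁴)/(8·77.0³·24) = 2.1256 N/mm
δ = F/k = 49.8 / 2.1256 = 23.429 mm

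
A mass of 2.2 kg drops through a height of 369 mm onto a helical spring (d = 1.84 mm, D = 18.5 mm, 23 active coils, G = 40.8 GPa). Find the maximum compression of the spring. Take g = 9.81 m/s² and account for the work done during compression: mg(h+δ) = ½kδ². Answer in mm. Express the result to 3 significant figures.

k = Gd⁴/(8D³N_a) = (40.8×10³)(1.84⁴)/(8·18.5³·23) = 0.40142 N/mm
W = mg = 2.2 × 9.81 = 21.582 N
½kδ² − Wδ − Wh = 0 → δ = (W + √(W² + 2kWh))/k
δ = (21.582 + √(465.78 + 6393.62))/0.40142 = (21.582 + 82.821)/0.40142 = 260.09 mm

260 mm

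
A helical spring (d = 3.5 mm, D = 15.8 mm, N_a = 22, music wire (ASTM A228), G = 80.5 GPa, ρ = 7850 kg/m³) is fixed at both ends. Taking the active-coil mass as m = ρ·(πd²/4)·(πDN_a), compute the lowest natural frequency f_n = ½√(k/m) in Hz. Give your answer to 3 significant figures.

230 Hz

k = Gd⁴/(8D³N_a) = (80.5×10³)(3.5⁴)/(8·15.8³·22) = 17.401 N/mm = 17401 N/m
Wire length L = πDN_a = π·15.8·22 = 1092 mm
m = ρ·(πd²/4)·L = 7850 × 9.6211×10⁻⁶ m² × 1.092 m = 0.082476 kg
f_n = ½√(k/m) = 0.5·√(17401/0.082476) = 0.5·√(2.1099e+05) = 229.67 Hz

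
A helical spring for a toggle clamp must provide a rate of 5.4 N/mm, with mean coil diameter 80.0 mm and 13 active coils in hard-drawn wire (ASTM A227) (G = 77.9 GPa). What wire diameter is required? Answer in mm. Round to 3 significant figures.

7.79 mm

d = (8D³N_a·k / G)^(1/4) = (8·80.0³·13·5.4 / (77.9×10³))^0.25
  = (3691.1)^0.25 = 7.7945 mm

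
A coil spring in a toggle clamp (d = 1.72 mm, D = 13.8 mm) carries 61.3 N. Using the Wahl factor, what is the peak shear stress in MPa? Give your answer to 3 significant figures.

Spring index C = D/d = 13.8/1.72 = 8.0233
K_W = (4C−1)/(4C−4) + 0.615/C = 31.093/28.093 + 0.0767 = 1.1834
τ₀ = 8FD/(πd³) = 8·61.3·13.8/(π·1.72³) = 6767.52/15.986 = 423.34 MPa
τ_max = K·τ₀ = 1.1834 × 423.34 = 501 MPa

501 MPa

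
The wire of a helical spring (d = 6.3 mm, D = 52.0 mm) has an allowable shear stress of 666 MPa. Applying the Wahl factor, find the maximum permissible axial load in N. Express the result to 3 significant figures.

1070 N

C = D/d = 52.0/6.3 = 8.2540
K_W = (4C−1)/(4C−4) + 0.615/C = 32.016/29.016 + 0.0745 = 1.1779
τ_max = K·8FD/(πd³) → F_max = τ_allow·πd³/(8DK)
F_max = 666·π·6.3³/(8·52.0·1.1779) = 5.2317e+05/490.01 = 1067.7 N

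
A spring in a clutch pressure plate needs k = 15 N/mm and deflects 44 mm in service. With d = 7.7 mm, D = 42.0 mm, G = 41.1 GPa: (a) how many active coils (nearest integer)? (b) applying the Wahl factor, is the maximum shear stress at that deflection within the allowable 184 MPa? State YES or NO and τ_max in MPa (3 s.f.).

N_a = Gd⁴/(8D³k) = (41.1×10³)(7.7⁴)/(8·42.0³·15) = 16.25 → N_a = 16
Actual rate k = Gd⁴/(8D³·16) = 15.235 N/mm
Working load F = kδ = 15.235·44 = 670.35 N
C = 42.0/7.7 = 5.4545; K_W = (4C−1)/(4C−4)+0.615/C = 1.2811
τ_max = K_W·8FD/(πd³) = 1.2811·157.04 = 201.19 MPa
τ_max > 184 MPa → exceeds allowable

(a) 16 coils; (b) NO, τ_max = 201 MPa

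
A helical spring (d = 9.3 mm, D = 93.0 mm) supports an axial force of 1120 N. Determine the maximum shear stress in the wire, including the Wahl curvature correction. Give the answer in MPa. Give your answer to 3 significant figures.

Spring index C = D/d = 93.0/9.3 = 10.0000
K_W = (4C−1)/(4C−4) + 0.615/C = 39.000/36.000 + 0.0615 = 1.1448
τ₀ = 8FD/(πd³) = 8·1120·93.0/(π·9.3³) = 833280/2527 = 329.76 MPa
τ_max = K·τ₀ = 1.1448 × 329.76 = 377.52 MPa

378 MPa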